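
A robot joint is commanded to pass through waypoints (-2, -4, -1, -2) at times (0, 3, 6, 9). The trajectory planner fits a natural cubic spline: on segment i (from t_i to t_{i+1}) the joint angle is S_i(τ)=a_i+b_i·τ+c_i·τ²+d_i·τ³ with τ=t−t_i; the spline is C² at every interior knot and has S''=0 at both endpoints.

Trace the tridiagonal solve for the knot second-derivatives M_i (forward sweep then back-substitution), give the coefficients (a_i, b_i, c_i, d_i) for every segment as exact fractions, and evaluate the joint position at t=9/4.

Δ: Δ0=-2/3, Δ1=1, Δ2=-1/3
row 1: diag=12, rhs=10; c'=1/4, d'=5/6
row 2: denom=12−3·1/4=45/4; d'=(-8−3·5/6)/(45/4)=-14/15
back: M2=-14/15
back: M1=5/6−1/4·-14/15=16/15
M: M0=0, M1=16/15, M2=-14/15, M3=0
seg 0: a=-2, c=M0/2=0, d=(M1−M0)/(6·3)=8/135, b=Δ0−h0·(2M0+M1)/6=-6/5
seg 1: a=-4, c=M1/2=8/15, d=(M2−M1)/(6·3)=-1/9, b=Δ1−h1·(2M1+M2)/6=2/5
seg 2: a=-1, c=M2/2=-7/15, d=(M3−M2)/(6·3)=7/135, b=Δ2−h2·(2M2+M3)/6=3/5
t_q=9/4 → seg 0, τ=9/4; S=-2+-6/5·τ+0·τ²+8/135·τ³=-161/40

  seg 0: a=-2 b=-6/5 c=0 d=8/135
  seg 1: a=-4 b=2/5 c=8/15 d=-1/9
  seg 2: a=-1 b=3/5 c=-7/15 d=7/135
S(9/4) = -161/40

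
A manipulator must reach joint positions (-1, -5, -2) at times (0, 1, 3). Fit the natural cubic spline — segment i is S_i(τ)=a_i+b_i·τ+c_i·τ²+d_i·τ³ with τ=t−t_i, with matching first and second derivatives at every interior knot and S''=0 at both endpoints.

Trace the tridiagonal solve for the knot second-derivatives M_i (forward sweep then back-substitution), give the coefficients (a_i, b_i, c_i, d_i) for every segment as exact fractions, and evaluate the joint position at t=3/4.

  seg 0: a=-1 b=-59/12 c=0 d=11/12
  seg 1: a=-5 b=-13/6 c=11/4 d=-11/24
S(3/4) = -1101/256

Δ: Δ0=-4, Δ1=3/2
row 1: diag=6, rhs=33; c'=1/3, d'=11/2
back: M1=11/2
M: M0=0, M1=11/2, M2=0
seg 0: a=-1, c=M0/2=0, d=(M1−M0)/(6·1)=11/12, b=Δ0−h0·(2M0+M1)/6=-59/12
seg 1: a=-5, c=M1/2=11/4, d=(M2−M1)/(6·2)=-11/24, b=Δ1−h1·(2M1+M2)/6=-13/6
t_q=3/4 → seg 0, τ=3/4; S=-1+-59/12·τ+0·τ²+11/12·τ³=-1101/256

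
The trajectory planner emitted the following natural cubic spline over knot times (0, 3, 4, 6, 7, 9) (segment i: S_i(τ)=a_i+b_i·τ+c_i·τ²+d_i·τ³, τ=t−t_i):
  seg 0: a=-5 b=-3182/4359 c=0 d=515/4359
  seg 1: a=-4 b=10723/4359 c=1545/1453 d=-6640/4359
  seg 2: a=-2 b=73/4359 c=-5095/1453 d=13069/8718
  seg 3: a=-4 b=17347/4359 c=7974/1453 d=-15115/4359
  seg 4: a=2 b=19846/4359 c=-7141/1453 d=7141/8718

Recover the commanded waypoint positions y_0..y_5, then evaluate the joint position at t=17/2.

y_0=-5 y_1=-4 y_2=-2 y_3=-4 y_4=2 y_5=-2
S(17/2) = 12457/23248

y_0 = S_0(0) = a_0 = -5
y_1 = S_1(0) = a_1 = -4
y_2 = S_2(0) = a_2 = -2
y_3 = S_3(0) = a_3 = -4
y_4 = S_4(0) = a_4 = 2
y_5 = S_4(2) = -2
t_q=17/2 is in segment 4 (τ=3/2); S_4(τ)=12457/23248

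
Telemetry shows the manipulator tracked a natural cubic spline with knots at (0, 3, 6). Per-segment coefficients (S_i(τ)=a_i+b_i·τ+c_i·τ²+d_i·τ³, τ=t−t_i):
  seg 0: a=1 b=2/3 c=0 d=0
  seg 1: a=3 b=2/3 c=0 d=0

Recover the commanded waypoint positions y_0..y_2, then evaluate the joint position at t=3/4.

y_0=1 y_1=3 y_2=5
S(3/4) = 3/2

y_0 = S_0(0) = a_0 = 1
y_1 = S_1(0) = a_1 = 3
y_2 = S_1(3) = 5
t_q=3/4 is in segment 0 (τ=3/4); S_0(τ)=3/2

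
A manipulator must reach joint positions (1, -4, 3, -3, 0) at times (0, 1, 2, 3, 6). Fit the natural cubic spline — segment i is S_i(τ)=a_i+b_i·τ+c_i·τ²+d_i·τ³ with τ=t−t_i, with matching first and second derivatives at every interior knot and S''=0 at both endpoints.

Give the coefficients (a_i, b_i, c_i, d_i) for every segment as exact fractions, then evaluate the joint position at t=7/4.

  seg 0: a=1 b=-1063/116 c=0 d=483/116
  seg 1: a=-4 b=193/58 c=1449/116 d=-1023/116
  seg 2: a=3 b=215/116 c=-405/29 d=709/116
  seg 3: a=-3 b=-449/58 c=507/116 d=-169/348
S(7/4) = 13375/7424

Δ: Δ0=-5, Δ1=7, Δ2=-6, Δ3=1
row 1: diag=4, rhs=72; c'=1/4, d'=18
row 2: denom=4−1·1/4=15/4; d'=(-78−1·18)/(15/4)=-128/5
row 3: denom=8−1·4/15=116/15; d'=(42−1·-128/5)/(116/15)=507/58
back: M3=507/58
back: M2=-128/5−4/15·507/58=-810/29
back: M1=18−1/4·-810/29=1449/58
M: M0=0, M1=1449/58, M2=-810/29, M3=507/58, M4=0
seg 0: a=1, c=M0/2=0, d=(M1−M0)/(6·1)=483/116, b=Δ0−h0·(2M0+M1)/6=-1063/116
seg 1: a=-4, c=M1/2=1449/116, d=(M2−M1)/(6·1)=-1023/116, b=Δ1−h1·(2M1+M2)/6=193/58
seg 2: a=3, c=M2/2=-405/29, d=(M3−M2)/(6·1)=709/116, b=Δ2−h2·(2M2+M3)/6=215/116
seg 3: a=-3, c=M3/2=507/116, d=(M4−M3)/(6·3)=-169/348, b=Δ3−h3·(2M3+M4)/6=-449/58
t_q=7/4 → seg 1, τ=3/4; S=-4+193/58·τ+1449/116·τ²+-1023/116·τ³=13375/7424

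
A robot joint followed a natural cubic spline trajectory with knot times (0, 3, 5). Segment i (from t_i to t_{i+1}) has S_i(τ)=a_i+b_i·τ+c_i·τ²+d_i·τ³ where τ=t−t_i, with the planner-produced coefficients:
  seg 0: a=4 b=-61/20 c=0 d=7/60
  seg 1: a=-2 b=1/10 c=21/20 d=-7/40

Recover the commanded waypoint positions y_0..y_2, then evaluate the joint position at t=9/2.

y_0=4 y_1=-2 y_2=1
S(9/2) = -5/64

y_0 = S_0(0) = a_0 = 4
y_1 = S_1(0) = a_1 = -2
y_2 = S_1(2) = 1
t_q=9/2 is in segment 1 (τ=3/2); S_1(τ)=-5/64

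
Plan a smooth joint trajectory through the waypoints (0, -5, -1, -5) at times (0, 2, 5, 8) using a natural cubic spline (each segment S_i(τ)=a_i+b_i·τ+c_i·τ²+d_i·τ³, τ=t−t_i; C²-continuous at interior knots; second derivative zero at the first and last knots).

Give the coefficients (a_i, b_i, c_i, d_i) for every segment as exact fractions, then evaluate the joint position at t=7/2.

  seg 0: a=0 b=-257/74 c=0 d=9/37
  seg 1: a=-5 b=-41/74 c=54/37 d=-553/1998
  seg 2: a=-1 b=27/37 c=-229/222 d=229/1998
S(7/2) = -2061/592

Δ: Δ0=-5/2, Δ1=4/3, Δ2=-4/3
row 1: diag=10, rhs=23; c'=3/10, d'=23/10
row 2: denom=12−3·3/10=111/10; d'=(-16−3·23/10)/(111/10)=-229/111
back: M2=-229/111
back: M1=23/10−3/10·-229/111=108/37
M: M0=0, M1=108/37, M2=-229/111, M3=0
seg 0: a=0, c=M0/2=0, d=(M1−M0)/(6·2)=9/37, b=Δ0−h0·(2M0+M1)/6=-257/74
seg 1: a=-5, c=M1/2=54/37, d=(M2−M1)/(6·3)=-553/1998, b=Δ1−h1·(2M1+M2)/6=-41/74
seg 2: a=-1, c=M2/2=-229/222, d=(M3−M2)/(6·3)=229/1998, b=Δ2−h2·(2M2+M3)/6=27/37
t_q=7/2 → seg 1, τ=3/2; S=-5+-41/74·τ+54/37·τ²+-553/1998·τ³=-2061/592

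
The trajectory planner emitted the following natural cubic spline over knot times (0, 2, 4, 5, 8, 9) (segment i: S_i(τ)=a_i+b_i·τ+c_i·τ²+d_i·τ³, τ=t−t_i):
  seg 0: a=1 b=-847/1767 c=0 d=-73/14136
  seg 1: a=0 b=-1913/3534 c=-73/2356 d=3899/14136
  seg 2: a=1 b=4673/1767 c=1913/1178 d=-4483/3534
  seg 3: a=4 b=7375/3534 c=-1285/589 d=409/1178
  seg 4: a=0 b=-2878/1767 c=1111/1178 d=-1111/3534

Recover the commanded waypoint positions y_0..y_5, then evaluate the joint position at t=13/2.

y_0=1 y_1=0 y_2=1 y_3=4 y_4=0 y_5=-1
S(13/2) = 31979/9424

y_0 = S_0(0) = a_0 = 1
y_1 = S_1(0) = a_1 = 0
y_2 = S_2(0) = a_2 = 1
y_3 = S_3(0) = a_3 = 4
y_4 = S_4(0) = a_4 = 0
y_5 = S_4(1) = -1
t_q=13/2 is in segment 3 (τ=3/2); S_3(τ)=31979/9424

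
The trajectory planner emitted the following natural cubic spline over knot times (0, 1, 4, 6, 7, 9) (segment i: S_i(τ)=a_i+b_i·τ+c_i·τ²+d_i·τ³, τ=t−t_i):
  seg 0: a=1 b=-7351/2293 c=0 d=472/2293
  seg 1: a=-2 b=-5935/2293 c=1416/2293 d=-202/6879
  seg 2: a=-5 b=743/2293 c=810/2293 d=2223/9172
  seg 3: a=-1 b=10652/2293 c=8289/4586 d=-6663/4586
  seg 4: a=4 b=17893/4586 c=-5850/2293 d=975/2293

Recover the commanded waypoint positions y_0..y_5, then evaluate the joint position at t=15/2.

y_0 = S_0(0) = a_0 = 1
y_1 = S_1(0) = a_1 = -2
y_2 = S_2(0) = a_2 = -5
y_3 = S_3(0) = a_3 = -1
y_4 = S_4(0) = a_4 = 4
y_5 = S_4(2) = 5
t_q=15/2 is in segment 4 (τ=1/2); S_4(τ)=98437/18344

y_0=1 y_1=-2 y_2=-5 y_3=-1 y_4=4 y_5=5
S(15/2) = 98437/18344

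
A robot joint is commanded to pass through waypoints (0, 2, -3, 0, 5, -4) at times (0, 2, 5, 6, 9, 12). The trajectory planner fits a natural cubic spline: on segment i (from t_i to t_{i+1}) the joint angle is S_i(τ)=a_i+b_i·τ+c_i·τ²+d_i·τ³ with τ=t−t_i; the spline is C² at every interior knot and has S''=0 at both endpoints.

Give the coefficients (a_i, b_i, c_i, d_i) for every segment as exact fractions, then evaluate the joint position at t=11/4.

Δ: Δ0=1, Δ1=-5/3, Δ2=3, Δ3=5/3, Δ4=-3
row 1: diag=10, rhs=-16; c'=3/10, d'=-8/5
row 2: denom=8−3·3/10=71/10; d'=(28−3·-8/5)/(71/10)=328/71
row 3: denom=8−1·10/71=558/71; d'=(-8−1·328/71)/(558/71)=-448/279
row 4: denom=12−3·71/186=673/62; d'=(-28−3·-448/279)/(673/62)=-4312/2019
back: M4=-4312/2019
back: M3=-448/279−71/186·-4312/2019=-532/673
back: M2=328/71−10/71·-532/673=3184/673
back: M1=-8/5−3/10·3184/673=-2032/673
M: M0=0, M1=-2032/673, M2=3184/673, M3=-532/673, M4=-4312/2019, M5=0
seg 0: a=0, c=M0/2=0, d=(M1−M0)/(6·2)=-508/2019, b=Δ0−h0·(2M0+M1)/6=4051/2019
seg 1: a=2, c=M1/2=-1016/673, d=(M2−M1)/(6·3)=2608/6057, b=Δ1−h1·(2M1+M2)/6=-2045/2019
seg 2: a=-3, c=M2/2=1592/673, d=(M3−M2)/(6·1)=-1858/2019, b=Δ2−h2·(2M2+M3)/6=3139/2019
seg 3: a=0, c=M3/2=-266/673, d=(M4−M3)/(6·3)=-1358/18171, b=Δ3−h3·(2M3+M4)/6=7117/2019
seg 4: a=5, c=M4/2=-2156/2019, d=(M5−M4)/(6·3)=2156/18171, b=Δ4−h4·(2M4+M5)/6=-1745/2019
t_q=11/4 → seg 1, τ=3/4; S=2+-2045/2019·τ+-1016/673·τ²+2608/6057·τ³=771/1346

  seg 0: a=0 b=4051/2019 c=0 d=-508/2019
  seg 1: a=2 b=-2045/2019 c=-1016/673 d=2608/6057
  seg 2: a=-3 b=3139/2019 c=1592/673 d=-1858/2019
  seg 3: a=0 b=7117/2019 c=-266/673 d=-1358/18171
  seg 4: a=5 b=-1745/2019 c=-2156/2019 d=2156/18171
S(11/4) = 771/1346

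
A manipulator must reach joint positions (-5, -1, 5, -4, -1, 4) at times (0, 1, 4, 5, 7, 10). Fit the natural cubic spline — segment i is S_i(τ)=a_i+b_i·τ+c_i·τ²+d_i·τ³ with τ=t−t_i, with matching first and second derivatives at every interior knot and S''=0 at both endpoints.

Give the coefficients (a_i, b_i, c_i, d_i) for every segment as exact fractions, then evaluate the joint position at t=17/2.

Δ: Δ0=4, Δ1=2, Δ2=-9, Δ3=3/2, Δ4=5/3
row 1: diag=8, rhs=-12; c'=3/8, d'=-3/2
row 2: denom=8−3·3/8=55/8; d'=(-66−3·-3/2)/(55/8)=-492/55
row 3: denom=6−1·8/55=322/55; d'=(63−1·-492/55)/(322/55)=3957/322
row 4: denom=10−2·55/161=1500/161; d'=(1−2·3957/322)/(1500/161)=-949/375
back: M4=-949/375
back: M3=3957/322−55/161·-949/375=1973/150
back: M2=-492/55−8/55·1973/150=-4072/375
back: M1=-3/2−3/8·-4072/375=643/250
M: M0=0, M1=643/250, M2=-4072/375, M3=1973/150, M4=-949/375, M5=0
seg 0: a=-5, c=M0/2=0, d=(M1−M0)/(6·1)=643/1500, b=Δ0−h0·(2M0+M1)/6=5357/1500
seg 1: a=-1, c=M1/2=643/500, d=(M2−M1)/(6·3)=-10073/13500, b=Δ1−h1·(2M1+M2)/6=3643/750
seg 2: a=5, c=M2/2=-2036/375, d=(M3−M2)/(6·1)=2001/500, b=Δ2−h2·(2M2+M3)/6=-11359/1500
seg 3: a=-4, c=M3/2=1973/300, d=(M4−M3)/(6·2)=-1307/1000, b=Δ3−h3·(2M3+M4)/6=-4819/750
seg 4: a=-1, c=M4/2=-949/750, d=(M5−M4)/(6·3)=949/6750, b=Δ4−h4·(2M4+M5)/6=1574/375
t_q=17/2 → seg 4, τ=3/2; S=-1+1574/375·τ+-949/750·τ²+949/6750·τ³=5847/2000

  seg 0: a=-5 b=5357/1500 c=0 d=643/1500
  seg 1: a=-1 b=3643/750 c=643/500 d=-10073/13500
  seg 2: a=5 b=-11359/1500 c=-2036/375 d=2001/500
  seg 3: a=-4 b=-4819/750 c=1973/300 d=-1307/1000
  seg 4: a=-1 b=1574/375 c=-949/750 d=949/6750
S(17/2) = 5847/2000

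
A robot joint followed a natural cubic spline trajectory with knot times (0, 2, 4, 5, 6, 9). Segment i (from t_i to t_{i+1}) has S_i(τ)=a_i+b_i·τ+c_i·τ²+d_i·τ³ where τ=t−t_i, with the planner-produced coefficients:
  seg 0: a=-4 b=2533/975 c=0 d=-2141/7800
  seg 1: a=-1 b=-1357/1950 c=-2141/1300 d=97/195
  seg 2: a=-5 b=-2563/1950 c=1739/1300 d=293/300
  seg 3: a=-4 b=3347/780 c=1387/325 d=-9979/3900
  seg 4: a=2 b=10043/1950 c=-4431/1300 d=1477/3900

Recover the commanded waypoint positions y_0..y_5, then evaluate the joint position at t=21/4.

y_0 = S_0(0) = a_0 = -4
y_1 = S_1(0) = a_1 = -1
y_2 = S_2(0) = a_2 = -5
y_3 = S_3(0) = a_3 = -4
y_4 = S_4(0) = a_4 = 2
y_5 = S_4(3) = -3
t_q=21/4 is in segment 3 (τ=1/4); S_3(τ)=-224681/83200

y_0=-4 y_1=-1 y_2=-5 y_3=-4 y_4=2 y_5=-3
S(21/4) = -224681/83200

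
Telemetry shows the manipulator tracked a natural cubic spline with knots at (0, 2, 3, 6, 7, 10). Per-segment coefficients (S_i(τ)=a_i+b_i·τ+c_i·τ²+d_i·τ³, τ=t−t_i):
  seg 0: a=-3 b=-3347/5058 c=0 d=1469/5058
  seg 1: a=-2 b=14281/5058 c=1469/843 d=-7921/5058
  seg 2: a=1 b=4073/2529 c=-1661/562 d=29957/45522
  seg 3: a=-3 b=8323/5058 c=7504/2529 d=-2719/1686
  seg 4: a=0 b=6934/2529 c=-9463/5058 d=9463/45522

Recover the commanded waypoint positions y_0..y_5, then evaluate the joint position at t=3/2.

y_0=-3 y_1=-2 y_2=1 y_3=-3 y_4=0 y_5=-3
S(3/2) = -40631/13488

y_0 = S_0(0) = a_0 = -3
y_1 = S_1(0) = a_1 = -2
y_2 = S_2(0) = a_2 = 1
y_3 = S_3(0) = a_3 = -3
y_4 = S_4(0) = a_4 = 0
y_5 = S_4(3) = -3
t_q=3/2 is in segment 0 (τ=3/2); S_0(τ)=-40631/13488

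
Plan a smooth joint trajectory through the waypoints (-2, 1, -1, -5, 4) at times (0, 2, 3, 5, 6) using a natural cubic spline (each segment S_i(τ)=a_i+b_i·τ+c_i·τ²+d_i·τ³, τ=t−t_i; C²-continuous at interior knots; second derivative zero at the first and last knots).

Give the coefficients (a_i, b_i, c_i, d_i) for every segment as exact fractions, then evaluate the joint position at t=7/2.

Δ: Δ0=3/2, Δ1=-2, Δ2=-2, Δ3=9
row 1: diag=6, rhs=-21; c'=1/6, d'=-7/2
row 2: denom=6−1·1/6=35/6; d'=(0−1·-7/2)/(35/6)=3/5
row 3: denom=6−2·12/35=186/35; d'=(66−2·3/5)/(186/35)=378/31
back: M3=378/31
back: M2=3/5−12/35·378/31=-111/31
back: M1=-7/2−1/6·-111/31=-90/31
M: M0=0, M1=-90/31, M2=-111/31, M3=378/31, M4=0
seg 0: a=-2, c=M0/2=0, d=(M1−M0)/(6·2)=-15/62, b=Δ0−h0·(2M0+M1)/6=153/62
seg 1: a=1, c=M1/2=-45/31, d=(M2−M1)/(6·1)=-7/62, b=Δ1−h1·(2M1+M2)/6=-27/62
seg 2: a=-1, c=M2/2=-111/62, d=(M3−M2)/(6·2)=163/124, b=Δ2−h2·(2M2+M3)/6=-114/31
seg 3: a=-5, c=M3/2=189/31, d=(M4−M3)/(6·1)=-63/31, b=Δ3−h3·(2M3+M4)/6=153/31
t_q=7/2 → seg 2, τ=1/2; S=-1+-114/31·τ+-111/62·τ²+163/124·τ³=-3097/992

  seg 0: a=-2 b=153/62 c=0 d=-15/62
  seg 1: a=1 b=-27/62 c=-45/31 d=-7/62
  seg 2: a=-1 b=-114/31 c=-111/62 d=163/124
  seg 3: a=-5 b=153/31 c=189/31 d=-63/31
S(7/2) = -3097/992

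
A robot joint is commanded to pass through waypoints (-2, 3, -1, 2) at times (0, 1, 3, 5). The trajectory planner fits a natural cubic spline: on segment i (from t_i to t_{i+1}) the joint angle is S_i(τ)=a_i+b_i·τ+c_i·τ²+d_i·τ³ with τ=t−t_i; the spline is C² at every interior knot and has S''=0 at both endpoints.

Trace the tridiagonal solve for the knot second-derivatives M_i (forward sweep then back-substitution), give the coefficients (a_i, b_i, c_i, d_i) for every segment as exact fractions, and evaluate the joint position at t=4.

Δ: Δ0=5, Δ1=-2, Δ2=3/2
row 1: diag=6, rhs=-42; c'=1/3, d'=-7
row 2: denom=8−2·1/3=22/3; d'=(21−2·-7)/(22/3)=105/22
back: M2=105/22
back: M1=-7−1/3·105/22=-189/22
M: M0=0, M1=-189/22, M2=105/22, M3=0
seg 0: a=-2, c=M0/2=0, d=(M1−M0)/(6·1)=-63/44, b=Δ0−h0·(2M0+M1)/6=283/44
seg 1: a=3, c=M1/2=-189/44, d=(M2−M1)/(6·2)=49/44, b=Δ1−h1·(2M1+M2)/6=47/22
seg 2: a=-1, c=M2/2=105/44, d=(M3−M2)/(6·2)=-35/88, b=Δ2−h2·(2M2+M3)/6=-37/22
t_q=4 → seg 2, τ=1; S=-1+-37/22·τ+105/44·τ²+-35/88·τ³=-61/88

  seg 0: a=-2 b=283/44 c=0 d=-63/44
  seg 1: a=3 b=47/22 c=-189/44 d=49/44
  seg 2: a=-1 b=-37/22 c=105/44 d=-35/88
S(4) = -61/88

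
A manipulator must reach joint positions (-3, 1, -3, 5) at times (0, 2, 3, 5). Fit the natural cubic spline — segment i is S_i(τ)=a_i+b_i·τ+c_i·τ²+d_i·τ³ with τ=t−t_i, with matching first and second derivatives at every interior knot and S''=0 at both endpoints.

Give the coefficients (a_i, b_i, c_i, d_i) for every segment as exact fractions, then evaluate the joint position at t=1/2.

Δ: Δ0=2, Δ1=-4, Δ2=4
row 1: diag=6, rhs=-36; c'=1/6, d'=-6
row 2: denom=6−1·1/6=35/6; d'=(48−1·-6)/(35/6)=324/35
back: M2=324/35
back: M1=-6−1/6·324/35=-264/35
M: M0=0, M1=-264/35, M2=324/35, M3=0
seg 0: a=-3, c=M0/2=0, d=(M1−M0)/(6·2)=-22/35, b=Δ0−h0·(2M0+M1)/6=158/35
seg 1: a=1, c=M1/2=-132/35, d=(M2−M1)/(6·1)=14/5, b=Δ1−h1·(2M1+M2)/6=-106/35
seg 2: a=-3, c=M2/2=162/35, d=(M3−M2)/(6·2)=-27/35, b=Δ2−h2·(2M2+M3)/6=-76/35
t_q=1/2 → seg 0, τ=1/2; S=-3+158/35·τ+0·τ²+-22/35·τ³=-23/28

  seg 0: a=-3 b=158/35 c=0 d=-22/35
  seg 1: a=1 b=-106/35 c=-132/35 d=14/5
  seg 2: a=-3 b=-76/35 c=162/35 d=-27/35
S(1/2) = -23/28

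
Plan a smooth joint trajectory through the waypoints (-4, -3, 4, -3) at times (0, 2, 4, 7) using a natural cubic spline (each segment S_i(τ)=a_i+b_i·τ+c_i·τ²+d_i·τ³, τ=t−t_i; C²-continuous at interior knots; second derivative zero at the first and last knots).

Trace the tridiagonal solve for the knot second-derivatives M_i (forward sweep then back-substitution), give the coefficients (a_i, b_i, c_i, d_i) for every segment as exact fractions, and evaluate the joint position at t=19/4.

  seg 0: a=-4 b=-34/57 c=0 d=125/456
  seg 1: a=-3 b=307/114 c=125/76 d=-283/456
  seg 2: a=4 b=104/57 c=-79/38 d=79/342
S(19/4) = 10449/2432

Δ: Δ0=1/2, Δ1=7/2, Δ2=-7/3
row 1: diag=8, rhs=18; c'=1/4, d'=9/4
row 2: denom=10−2·1/4=19/2; d'=(-35−2·9/4)/(19/2)=-79/19
back: M2=-79/19
back: M1=9/4−1/4·-79/19=125/38
M: M0=0, M1=125/38, M2=-79/19, M3=0
seg 0: a=-4, c=M0/2=0, d=(M1−M0)/(6·2)=125/456, b=Δ0−h0·(2M0+M1)/6=-34/57
seg 1: a=-3, c=M1/2=125/76, d=(M2−M1)/(6·2)=-283/456, b=Δ1−h1·(2M1+M2)/6=307/114
seg 2: a=4, c=M2/2=-79/38, d=(M3−M2)/(6·3)=79/342, b=Δ2−h2·(2M2+M3)/6=104/57
t_q=19/4 → seg 2, τ=3/4; S=4+104/57·τ+-79/38·τ²+79/342·τ³=10449/2432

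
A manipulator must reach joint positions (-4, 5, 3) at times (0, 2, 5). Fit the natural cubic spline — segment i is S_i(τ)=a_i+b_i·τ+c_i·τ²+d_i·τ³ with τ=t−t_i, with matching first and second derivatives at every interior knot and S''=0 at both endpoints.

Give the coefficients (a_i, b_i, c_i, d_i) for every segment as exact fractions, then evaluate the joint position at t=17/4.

Δ: Δ0=9/2, Δ1=-2/3
row 1: diag=10, rhs=-31; c'=3/10, d'=-31/10
back: M1=-31/10
M: M0=0, M1=-31/10, M2=0
seg 0: a=-4, c=M0/2=0, d=(M1−M0)/(6·2)=-31/120, b=Δ0−h0·(2M0+M1)/6=83/15
seg 1: a=5, c=M1/2=-31/20, d=(M2−M1)/(6·3)=31/180, b=Δ1−h1·(2M1+M2)/6=73/30
t_q=17/4 → seg 1, τ=9/4; S=5+73/30·τ+-31/20·τ²+31/180·τ³=1175/256

  seg 0: a=-4 b=83/15 c=0 d=-31/120
  seg 1: a=5 b=73/30 c=-31/20 d=31/180
S(17/4) = 1175/256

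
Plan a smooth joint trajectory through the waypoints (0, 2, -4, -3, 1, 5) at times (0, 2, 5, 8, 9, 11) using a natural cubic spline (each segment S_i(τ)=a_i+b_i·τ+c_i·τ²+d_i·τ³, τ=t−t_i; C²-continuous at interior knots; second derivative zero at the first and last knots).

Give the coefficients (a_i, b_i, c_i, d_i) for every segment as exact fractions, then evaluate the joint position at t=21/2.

Δ: Δ0=1, Δ1=-2, Δ2=1/3, Δ3=4, Δ4=2
row 1: diag=10, rhs=-18; c'=3/10, d'=-9/5
row 2: denom=12−3·3/10=111/10; d'=(14−3·-9/5)/(111/10)=194/111
row 3: denom=8−3·10/37=266/37; d'=(22−3·194/111)/(266/37)=310/133
row 4: denom=6−1·37/266=1559/266; d'=(-12−1·310/133)/(1559/266)=-3812/1559
back: M4=-3812/1559
back: M3=310/133−37/266·-3812/1559=4164/1559
back: M2=194/111−10/37·4164/1559=4798/4677
back: M1=-9/5−3/10·4798/4677=-3286/1559
M: M0=0, M1=-3286/1559, M2=4798/4677, M3=4164/1559, M4=-3812/1559, M5=0
seg 0: a=0, c=M0/2=0, d=(M1−M0)/(6·2)=-1643/9354, b=Δ0−h0·(2M0+M1)/6=7963/4677
seg 1: a=2, c=M1/2=-1643/1559, d=(M2−M1)/(6·3)=7328/42093, b=Δ1−h1·(2M1+M2)/6=-1895/4677
seg 2: a=-4, c=M2/2=2399/4677, d=(M3−M2)/(6·3)=3847/42093, b=Δ2−h2·(2M2+M3)/6=-9485/4677
seg 3: a=-3, c=M3/2=2082/1559, d=(M4−M3)/(6·1)=-3988/4677, b=Δ3−h3·(2M3+M4)/6=16450/4677
seg 4: a=1, c=M4/2=-1906/1559, d=(M5−M4)/(6·2)=953/4677, b=Δ4−h4·(2M4+M5)/6=16978/4677
t_q=21/2 → seg 4, τ=3/2; S=1+16978/4677·τ+-1906/1559·τ²+953/4677·τ³=54653/12472

  seg 0: a=0 b=7963/4677 c=0 d=-1643/9354
  seg 1: a=2 b=-1895/4677 c=-1643/1559 d=7328/42093
  seg 2: a=-4 b=-9485/4677 c=2399/4677 d=3847/42093
  seg 3: a=-3 b=16450/4677 c=2082/1559 d=-3988/4677
  seg 4: a=1 b=16978/4677 c=-1906/1559 d=953/4677
S(21/2) = 54653/12472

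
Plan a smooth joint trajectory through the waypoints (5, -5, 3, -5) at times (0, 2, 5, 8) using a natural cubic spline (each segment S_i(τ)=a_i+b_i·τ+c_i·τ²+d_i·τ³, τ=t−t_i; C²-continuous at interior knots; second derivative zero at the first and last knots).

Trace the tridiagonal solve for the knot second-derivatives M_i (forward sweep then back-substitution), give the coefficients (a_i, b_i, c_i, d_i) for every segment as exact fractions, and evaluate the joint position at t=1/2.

  seg 0: a=5 b=-257/37 c=0 d=18/37
  seg 1: a=-5 b=-41/37 c=108/37 d=-553/999
  seg 2: a=3 b=54/37 c=-229/111 d=229/999
S(1/2) = 235/148

Δ: Δ0=-5, Δ1=8/3, Δ2=-8/3
row 1: diag=10, rhs=46; c'=3/10, d'=23/5
row 2: denom=12−3·3/10=111/10; d'=(-32−3·23/5)/(111/10)=-458/111
back: M2=-458/111
back: M1=23/5−3/10·-458/111=216/37
M: M0=0, M1=216/37, M2=-458/111, M3=0
seg 0: a=5, c=M0/2=0, d=(M1−M0)/(6·2)=18/37, b=Δ0−h0·(2M0+M1)/6=-257/37
seg 1: a=-5, c=M1/2=108/37, d=(M2−M1)/(6·3)=-553/999, b=Δ1−h1·(2M1+M2)/6=-41/37
seg 2: a=3, c=M2/2=-229/111, d=(M3−M2)/(6·3)=229/999, b=Δ2−h2·(2M2+M3)/6=54/37
t_q=1/2 → seg 0, τ=1/2; S=5+-257/37·τ+0·τ²+18/37·τ³=235/148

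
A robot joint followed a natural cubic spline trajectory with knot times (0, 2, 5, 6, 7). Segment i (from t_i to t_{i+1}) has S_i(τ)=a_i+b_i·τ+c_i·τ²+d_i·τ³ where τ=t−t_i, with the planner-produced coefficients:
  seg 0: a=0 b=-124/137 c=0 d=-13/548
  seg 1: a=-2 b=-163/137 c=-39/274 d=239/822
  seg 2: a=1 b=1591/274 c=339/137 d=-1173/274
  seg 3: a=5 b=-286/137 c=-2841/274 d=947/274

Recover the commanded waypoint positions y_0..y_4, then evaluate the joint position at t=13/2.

y_0=0 y_1=-2 y_2=1 y_3=5 y_4=-4
S(13/2) = 3937/2192

y_0 = S_0(0) = a_0 = 0
y_1 = S_1(0) = a_1 = -2
y_2 = S_2(0) = a_2 = 1
y_3 = S_3(0) = a_3 = 5
y_4 = S_3(1) = -4
t_q=13/2 is in segment 3 (τ=1/2); S_3(τ)=3937/2192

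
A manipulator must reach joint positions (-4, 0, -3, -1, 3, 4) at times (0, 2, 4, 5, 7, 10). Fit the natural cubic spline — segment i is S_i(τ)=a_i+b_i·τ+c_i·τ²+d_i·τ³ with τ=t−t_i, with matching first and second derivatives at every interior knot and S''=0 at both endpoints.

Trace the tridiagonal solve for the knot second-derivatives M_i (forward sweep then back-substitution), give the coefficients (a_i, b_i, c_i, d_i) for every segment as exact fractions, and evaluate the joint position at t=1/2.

  seg 0: a=-4 b=11731/3576 c=0 d=-4579/14304
  seg 1: a=0 b=-1003/1788 c=-4579/2384 d=10379/14304
  seg 2: a=-3 b=1657/3576 c=725/298 d=-3205/3576
  seg 3: a=-1 b=4721/1788 c=-305/1192 d=-115/3576
  seg 4: a=3 b=2201/1788 c=-535/1192 d=535/10728
S(1/2) = -91537/38144

Δ: Δ0=2, Δ1=-3/2, Δ2=2, Δ3=2, Δ4=1/3
row 1: diag=8, rhs=-21; c'=1/4, d'=-21/8
row 2: denom=6−2·1/4=11/2; d'=(21−2·-21/8)/(11/2)=105/22
row 3: denom=6−1·2/11=64/11; d'=(0−1·105/22)/(64/11)=-105/128
row 4: denom=10−2·11/32=149/16; d'=(-10−2·-105/128)/(149/16)=-535/596
back: M4=-535/596
back: M3=-105/128−11/32·-535/596=-305/596
back: M2=105/22−2/11·-305/596=725/149
back: M1=-21/8−1/4·725/149=-4579/1192
M: M0=0, M1=-4579/1192, M2=725/149, M3=-305/596, M4=-535/596, M5=0
seg 0: a=-4, c=M0/2=0, d=(M1−M0)/(6·2)=-4579/14304, b=Δ0−h0·(2M0+M1)/6=11731/3576
seg 1: a=0, c=M1/2=-4579/2384, d=(M2−M1)/(6·2)=10379/14304, b=Δ1−h1·(2M1+M2)/6=-1003/1788
seg 2: a=-3, c=M2/2=725/298, d=(M3−M2)/(6·1)=-3205/3576, b=Δ2−h2·(2M2+M3)/6=1657/3576
seg 3: a=-1, c=M3/2=-305/1192, d=(M4−M3)/(6·2)=-115/3576, b=Δ3−h3·(2M3+M4)/6=4721/1788
seg 4: a=3, c=M4/2=-535/1192, d=(M5−M4)/(6·3)=535/10728, b=Δ4−h4·(2M4+M5)/6=2201/1788
t_q=1/2 → seg 0, τ=1/2; S=-4+11731/3576·τ+0·τ²+-4579/14304·τ³=-91537/38144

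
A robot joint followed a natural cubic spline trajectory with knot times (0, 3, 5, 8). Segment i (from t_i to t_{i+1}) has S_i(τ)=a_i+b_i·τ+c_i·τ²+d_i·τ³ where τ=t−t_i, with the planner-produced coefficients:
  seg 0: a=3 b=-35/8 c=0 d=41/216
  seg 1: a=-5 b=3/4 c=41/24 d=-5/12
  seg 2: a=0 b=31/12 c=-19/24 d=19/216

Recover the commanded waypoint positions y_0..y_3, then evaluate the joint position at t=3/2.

y_0 = S_0(0) = a_0 = 3
y_1 = S_1(0) = a_1 = -5
y_2 = S_2(0) = a_2 = 0
y_3 = S_2(3) = 3
t_q=3/2 is in segment 0 (τ=3/2); S_0(τ)=-187/64

y_0=3 y_1=-5 y_2=0 y_3=3
S(3/2) = -187/64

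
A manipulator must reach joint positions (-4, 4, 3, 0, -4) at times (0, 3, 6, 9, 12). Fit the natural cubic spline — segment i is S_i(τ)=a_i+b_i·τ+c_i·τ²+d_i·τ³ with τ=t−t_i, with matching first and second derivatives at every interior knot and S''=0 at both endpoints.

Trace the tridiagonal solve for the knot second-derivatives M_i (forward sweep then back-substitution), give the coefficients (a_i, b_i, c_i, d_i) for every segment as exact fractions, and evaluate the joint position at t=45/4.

Δ: Δ0=8/3, Δ1=-1/3, Δ2=-1, Δ3=-4/3
row 1: diag=12, rhs=-18; c'=1/4, d'=-3/2
row 2: denom=12−3·1/4=45/4; d'=(-4−3·-3/2)/(45/4)=2/45
row 3: denom=12−3·4/15=56/5; d'=(-2−3·2/45)/(56/5)=-4/21
back: M3=-4/21
back: M2=2/45−4/15·-4/21=2/21
back: M1=-3/2−1/4·2/21=-32/21
M: M0=0, M1=-32/21, M2=2/21, M3=-4/21, M4=0
seg 0: a=-4, c=M0/2=0, d=(M1−M0)/(6·3)=-16/189, b=Δ0−h0·(2M0+M1)/6=24/7
seg 1: a=4, c=M1/2=-16/21, d=(M2−M1)/(6·3)=17/189, b=Δ1−h1·(2M1+M2)/6=8/7
seg 2: a=3, c=M2/2=1/21, d=(M3−M2)/(6·3)=-1/63, b=Δ2−h2·(2M2+M3)/6=-1
seg 3: a=0, c=M3/2=-2/21, d=(M4−M3)/(6·3)=2/189, b=Δ3−h3·(2M3+M4)/6=-8/7
t_q=45/4 → seg 3, τ=9/4; S=0+-8/7·τ+-2/21·τ²+2/189·τ³=-657/224

  seg 0: a=-4 b=24/7 c=0 d=-16/189
  seg 1: a=4 b=8/7 c=-16/21 d=17/189
  seg 2: a=3 b=-1 c=1/21 d=-1/63
  seg 3: a=0 b=-8/7 c=-2/21 d=2/189
S(45/4) = -657/224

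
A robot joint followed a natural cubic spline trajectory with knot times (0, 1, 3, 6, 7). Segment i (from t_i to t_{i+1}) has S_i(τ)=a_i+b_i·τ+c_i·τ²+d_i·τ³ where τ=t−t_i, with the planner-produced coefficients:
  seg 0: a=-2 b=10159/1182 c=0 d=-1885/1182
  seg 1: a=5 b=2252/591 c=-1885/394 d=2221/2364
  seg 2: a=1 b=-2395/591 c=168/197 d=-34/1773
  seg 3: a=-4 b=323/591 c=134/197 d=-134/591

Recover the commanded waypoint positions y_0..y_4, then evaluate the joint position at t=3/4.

y_0 = S_0(0) = a_0 = -2
y_1 = S_1(0) = a_1 = 5
y_2 = S_2(0) = a_2 = 1
y_3 = S_3(0) = a_3 = -4
y_4 = S_3(1) = -3
t_q=3/4 is in segment 0 (τ=3/4); S_0(τ)=95147/25216

y_0=-2 y_1=5 y_2=1 y_3=-4 y_4=-3
S(3/4) = 95147/25216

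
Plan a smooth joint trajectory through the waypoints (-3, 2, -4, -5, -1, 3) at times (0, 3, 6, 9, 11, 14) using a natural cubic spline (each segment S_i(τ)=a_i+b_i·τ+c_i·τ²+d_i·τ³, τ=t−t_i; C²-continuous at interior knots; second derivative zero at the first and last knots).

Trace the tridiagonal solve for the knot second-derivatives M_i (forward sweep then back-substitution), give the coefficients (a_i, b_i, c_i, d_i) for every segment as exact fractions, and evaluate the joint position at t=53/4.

Δ: Δ0=5/3, Δ1=-2, Δ2=-1/3, Δ3=2, Δ4=4/3
row 1: diag=12, rhs=-22; c'=1/4, d'=-11/6
row 2: denom=12−3·1/4=45/4; d'=(10−3·-11/6)/(45/4)=62/45
row 3: denom=10−3·4/15=46/5; d'=(14−3·62/45)/(46/5)=74/69
row 4: denom=10−2·5/23=220/23; d'=(-4−2·74/69)/(220/23)=-106/165
back: M4=-106/165
back: M3=74/69−5/23·-106/165=40/33
back: M2=62/45−4/15·40/33=58/55
back: M1=-11/6−1/4·58/55=-346/165
M: M0=0, M1=-346/165, M2=58/55, M3=40/33, M4=-106/165, M5=0
seg 0: a=-3, c=M0/2=0, d=(M1−M0)/(6·3)=-173/1485, b=Δ0−h0·(2M0+M1)/6=448/165
seg 1: a=2, c=M1/2=-173/165, d=(M2−M1)/(6·3)=52/297, b=Δ1−h1·(2M1+M2)/6=-71/165
seg 2: a=-4, c=M2/2=29/55, d=(M3−M2)/(6·3)=13/1485, b=Δ2−h2·(2M2+M3)/6=-329/165
seg 3: a=-5, c=M3/2=20/33, d=(M4−M3)/(6·2)=-17/110, b=Δ3−h3·(2M3+M4)/6=232/165
seg 4: a=-1, c=M4/2=-53/165, d=(M5−M4)/(6·3)=53/1485, b=Δ4−h4·(2M4+M5)/6=326/165
t_q=53/4 → seg 4, τ=9/4; S=-1+326/165·τ+-53/165·τ²+53/1485·τ³=1567/704

  seg 0: a=-3 b=448/165 c=0 d=-173/1485
  seg 1: a=2 b=-71/165 c=-173/165 d=52/297
  seg 2: a=-4 b=-329/165 c=29/55 d=13/1485
  seg 3: a=-5 b=232/165 c=20/33 d=-17/110
  seg 4: a=-1 b=326/165 c=-53/165 d=53/1485
S(53/4) = 1567/704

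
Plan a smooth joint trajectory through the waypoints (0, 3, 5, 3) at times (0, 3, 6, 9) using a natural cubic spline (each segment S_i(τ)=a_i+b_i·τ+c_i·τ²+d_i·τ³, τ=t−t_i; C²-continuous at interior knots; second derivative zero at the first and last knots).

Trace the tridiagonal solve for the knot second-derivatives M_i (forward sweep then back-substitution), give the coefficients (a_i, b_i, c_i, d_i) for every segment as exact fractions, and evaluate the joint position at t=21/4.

  seg 0: a=0 b=1 c=0 d=0
  seg 1: a=3 b=1 c=0 d=-1/27
  seg 2: a=5 b=0 c=-1/3 d=1/27
S(21/4) = 309/64

Δ: Δ0=1, Δ1=2/3, Δ2=-2/3
row 1: diag=12, rhs=-2; c'=1/4, d'=-1/6
row 2: denom=12−3·1/4=45/4; d'=(-8−3·-1/6)/(45/4)=-2/3
back: M2=-2/3
back: M1=-1/6−1/4·-2/3=0
M: M0=0, M1=0, M2=-2/3, M3=0
seg 0: a=0, c=M0/2=0, d=(M1−M0)/(6·3)=0, b=Δ0−h0·(2M0+M1)/6=1
seg 1: a=3, c=M1/2=0, d=(M2−M1)/(6·3)=-1/27, b=Δ1−h1·(2M1+M2)/6=1
seg 2: a=5, c=M2/2=-1/3, d=(M3−M2)/(6·3)=1/27, b=Δ2−h2·(2M2+M3)/6=0
t_q=21/4 → seg 1, τ=9/4; S=3+1·τ+0·τ²+-1/27·τ³=309/64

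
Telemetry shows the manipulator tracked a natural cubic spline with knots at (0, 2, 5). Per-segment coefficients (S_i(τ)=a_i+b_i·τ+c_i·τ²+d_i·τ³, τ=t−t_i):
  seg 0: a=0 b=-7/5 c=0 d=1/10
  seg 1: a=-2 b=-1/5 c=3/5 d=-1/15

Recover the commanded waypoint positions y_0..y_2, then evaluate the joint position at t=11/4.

y_0=0 y_1=-2 y_2=1
S(11/4) = -589/320

y_0 = S_0(0) = a_0 = 0
y_1 = S_1(0) = a_1 = -2
y_2 = S_1(3) = 1
t_q=11/4 is in segment 1 (τ=3/4); S_1(τ)=-589/320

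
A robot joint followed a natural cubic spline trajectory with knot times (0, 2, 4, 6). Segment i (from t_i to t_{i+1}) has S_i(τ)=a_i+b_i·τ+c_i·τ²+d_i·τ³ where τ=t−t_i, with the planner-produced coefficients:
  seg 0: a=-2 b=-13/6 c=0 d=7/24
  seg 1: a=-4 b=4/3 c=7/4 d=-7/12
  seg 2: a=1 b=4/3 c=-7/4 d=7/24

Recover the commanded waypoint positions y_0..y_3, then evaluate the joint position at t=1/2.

y_0 = S_0(0) = a_0 = -2
y_1 = S_1(0) = a_1 = -4
y_2 = S_2(0) = a_2 = 1
y_3 = S_2(2) = -1
t_q=1/2 is in segment 0 (τ=1/2); S_0(τ)=-195/64

y_0=-2 y_1=-4 y_2=1 y_3=-1
S(1/2) = -195/64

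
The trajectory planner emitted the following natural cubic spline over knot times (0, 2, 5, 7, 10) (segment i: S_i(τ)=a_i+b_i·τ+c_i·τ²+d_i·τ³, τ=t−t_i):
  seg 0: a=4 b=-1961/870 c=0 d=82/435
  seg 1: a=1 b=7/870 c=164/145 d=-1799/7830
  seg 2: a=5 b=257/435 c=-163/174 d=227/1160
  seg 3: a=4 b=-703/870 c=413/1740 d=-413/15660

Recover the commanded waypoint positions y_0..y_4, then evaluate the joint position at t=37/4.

y_0 = S_0(0) = a_0 = 4
y_1 = S_1(0) = a_1 = 1
y_2 = S_2(0) = a_2 = 5
y_3 = S_3(0) = a_3 = 4
y_4 = S_3(3) = 3
t_q=37/4 is in segment 3 (τ=9/4); S_3(τ)=22889/7424

y_0=4 y_1=1 y_2=5 y_3=4 y_4=3
S(37/4) = 22889/7424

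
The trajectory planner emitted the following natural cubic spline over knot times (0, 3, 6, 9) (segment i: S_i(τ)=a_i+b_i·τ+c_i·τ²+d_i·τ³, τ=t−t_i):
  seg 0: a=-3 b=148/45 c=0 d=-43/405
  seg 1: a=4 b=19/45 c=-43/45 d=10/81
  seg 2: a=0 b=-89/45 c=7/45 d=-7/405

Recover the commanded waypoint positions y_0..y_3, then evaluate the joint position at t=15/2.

y_0=-3 y_1=4 y_2=0 y_3=-5
S(15/2) = -107/40

y_0 = S_0(0) = a_0 = -3
y_1 = S_1(0) = a_1 = 4
y_2 = S_2(0) = a_2 = 0
y_3 = S_2(3) = -5
t_q=15/2 is in segment 2 (τ=3/2); S_2(τ)=-107/40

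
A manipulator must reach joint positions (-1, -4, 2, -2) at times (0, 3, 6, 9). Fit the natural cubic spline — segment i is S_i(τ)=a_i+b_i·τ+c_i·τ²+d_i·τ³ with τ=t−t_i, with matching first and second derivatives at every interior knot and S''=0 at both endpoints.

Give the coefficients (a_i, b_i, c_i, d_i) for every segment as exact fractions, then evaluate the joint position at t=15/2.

  seg 0: a=-1 b=-91/45 c=0 d=46/405
  seg 1: a=-4 b=47/45 c=46/45 d=-19/81
  seg 2: a=2 b=38/45 c=-49/45 d=49/405
S(15/2) = 49/40

Δ: Δ0=-1, Δ1=2, Δ2=-4/3
row 1: diag=12, rhs=18; c'=1/4, d'=3/2
row 2: denom=12−3·1/4=45/4; d'=(-20−3·3/2)/(45/4)=-98/45
back: M2=-98/45
back: M1=3/2−1/4·-98/45=92/45
M: M0=0, M1=92/45, M2=-98/45, M3=0
seg 0: a=-1, c=M0/2=0, d=(M1−M0)/(6·3)=46/405, b=Δ0−h0·(2M0+M1)/6=-91/45
seg 1: a=-4, c=M1/2=46/45, d=(M2−M1)/(6·3)=-19/81, b=Δ1−h1·(2M1+M2)/6=47/45
seg 2: a=2, c=M2/2=-49/45, d=(M3−M2)/(6·3)=49/405, b=Δ2−h2·(2M2+M3)/6=38/45
t_q=15/2 → seg 2, τ=3/2; S=2+38/45·τ+-49/45·τ²+49/405·τ³=49/40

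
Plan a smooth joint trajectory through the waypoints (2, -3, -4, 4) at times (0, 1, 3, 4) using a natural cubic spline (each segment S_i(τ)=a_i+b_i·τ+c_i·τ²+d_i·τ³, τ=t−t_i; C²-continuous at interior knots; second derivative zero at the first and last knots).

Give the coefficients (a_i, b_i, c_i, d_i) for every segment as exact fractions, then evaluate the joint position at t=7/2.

Δ: Δ0=-5, Δ1=-1/2, Δ2=8
row 1: diag=6, rhs=27; c'=1/3, d'=9/2
row 2: denom=6−2·1/3=16/3; d'=(51−2·9/2)/(16/3)=63/8
back: M2=63/8
back: M1=9/2−1/3·63/8=15/8
M: M0=0, M1=15/8, M2=63/8, M3=0
seg 0: a=2, c=M0/2=0, d=(M1−M0)/(6·1)=5/16, b=Δ0−h0·(2M0+M1)/6=-85/16
seg 1: a=-3, c=M1/2=15/16, d=(M2−M1)/(6·2)=1/2, b=Δ1−h1·(2M1+M2)/6=-35/8
seg 2: a=-4, c=M2/2=63/16, d=(M3−M2)/(6·1)=-21/16, b=Δ2−h2·(2M2+M3)/6=43/8
t_q=7/2 → seg 2, τ=1/2; S=-4+43/8·τ+63/16·τ²+-21/16·τ³=-63/128

  seg 0: a=2 b=-85/16 c=0 d=5/16
  seg 1: a=-3 b=-35/8 c=15/16 d=1/2
  seg 2: a=-4 b=43/8 c=63/16 d=-21/16
S(7/2) = -63/128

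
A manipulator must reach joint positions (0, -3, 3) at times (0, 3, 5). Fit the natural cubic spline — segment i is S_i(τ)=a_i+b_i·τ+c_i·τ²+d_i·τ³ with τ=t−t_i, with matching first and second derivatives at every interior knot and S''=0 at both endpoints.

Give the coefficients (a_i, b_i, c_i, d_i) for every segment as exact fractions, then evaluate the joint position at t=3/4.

Δ: Δ0=-1, Δ1=3
row 1: diag=10, rhs=24; c'=1/5, d'=12/5
back: M1=12/5
M: M0=0, M1=12/5, M2=0
seg 0: a=0, c=M0/2=0, d=(M1−M0)/(6·3)=2/15, b=Δ0−h0·(2M0+M1)/6=-11/5
seg 1: a=-3, c=M1/2=6/5, d=(M2−M1)/(6·2)=-1/5, b=Δ1−h1·(2M1+M2)/6=7/5
t_q=3/4 → seg 0, τ=3/4; S=0+-11/5·τ+0·τ²+2/15·τ³=-51/32

  seg 0: a=0 b=-11/5 c=0 d=2/15
  seg 1: a=-3 b=7/5 c=6/5 d=-1/5
S(3/4) = -51/32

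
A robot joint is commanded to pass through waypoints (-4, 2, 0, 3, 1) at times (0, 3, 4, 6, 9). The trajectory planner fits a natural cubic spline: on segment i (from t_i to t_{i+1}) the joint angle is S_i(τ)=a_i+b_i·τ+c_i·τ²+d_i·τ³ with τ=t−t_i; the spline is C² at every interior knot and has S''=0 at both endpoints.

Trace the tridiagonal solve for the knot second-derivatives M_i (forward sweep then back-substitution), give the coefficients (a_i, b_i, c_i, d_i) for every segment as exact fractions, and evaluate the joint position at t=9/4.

Δ: Δ0=2, Δ1=-2, Δ2=3/2, Δ3=-2/3
row 1: diag=8, rhs=-24; c'=1/8, d'=-3
row 2: denom=6−1·1/8=47/8; d'=(21−1·-3)/(47/8)=192/47
row 3: denom=10−2·16/47=438/47; d'=(-13−2·192/47)/(438/47)=-995/438
back: M3=-995/438
back: M2=192/47−16/47·-995/438=1064/219
back: M1=-3−1/8·1064/219=-790/219
M: M0=0, M1=-790/219, M2=1064/219, M3=-995/438, M4=0
seg 0: a=-4, c=M0/2=0, d=(M1−M0)/(6·3)=-395/1971, b=Δ0−h0·(2M0+M1)/6=833/219
seg 1: a=2, c=M1/2=-395/219, d=(M2−M1)/(6·1)=103/73, b=Δ1−h1·(2M1+M2)/6=-352/219
seg 2: a=0, c=M2/2=532/219, d=(M3−M2)/(6·2)=-347/584, b=Δ2−h2·(2M2+M3)/6=-215/219
seg 3: a=3, c=M3/2=-995/876, d=(M4−M3)/(6·3)=995/7884, b=Δ3−h3·(2M3+M4)/6=703/438
t_q=9/4 → seg 0, τ=9/4; S=-4+833/219·τ+0·τ²+-395/1971·τ³=10631/4672

  seg 0: a=-4 b=833/219 c=0 d=-395/1971
  seg 1: a=2 b=-352/219 c=-395/219 d=103/73
  seg 2: a=0 b=-215/219 c=532/219 d=-347/584
  seg 3: a=3 b=703/438 c=-995/876 d=995/7884
S(9/4) = 10631/4672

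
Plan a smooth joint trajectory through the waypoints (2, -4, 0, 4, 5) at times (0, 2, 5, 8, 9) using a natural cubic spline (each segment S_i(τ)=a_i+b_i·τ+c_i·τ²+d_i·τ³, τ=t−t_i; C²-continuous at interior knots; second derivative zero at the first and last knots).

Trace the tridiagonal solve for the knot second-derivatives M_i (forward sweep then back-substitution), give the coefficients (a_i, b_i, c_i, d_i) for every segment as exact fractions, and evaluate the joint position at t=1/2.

Δ: Δ0=-3, Δ1=4/3, Δ2=4/3, Δ3=1
row 1: diag=10, rhs=26; c'=3/10, d'=13/5
row 2: denom=12−3·3/10=111/10; d'=(0−3·13/5)/(111/10)=-26/37
row 3: denom=8−3·10/37=266/37; d'=(-2−3·-26/37)/(266/37)=2/133
back: M3=2/133
back: M2=-26/37−10/37·2/133=-94/133
back: M1=13/5−3/10·-94/133=374/133
M: M0=0, M1=374/133, M2=-94/133, M3=2/133, M4=0
seg 0: a=2, c=M0/2=0, d=(M1−M0)/(6·2)=187/798, b=Δ0−h0·(2M0+M1)/6=-1571/399
seg 1: a=-4, c=M1/2=187/133, d=(M2−M1)/(6·3)=-26/133, b=Δ1−h1·(2M1+M2)/6=-449/399
seg 2: a=0, c=M2/2=-47/133, d=(M3−M2)/(6·3)=16/399, b=Δ2−h2·(2M2+M3)/6=811/399
seg 3: a=4, c=M3/2=1/133, d=(M4−M3)/(6·1)=-1/399, b=Δ3−h3·(2M3+M4)/6=397/399
t_q=1/2 → seg 0, τ=1/2; S=2+-1571/399·τ+0·τ²+187/798·τ³=129/2128

  seg 0: a=2 b=-1571/399 c=0 d=187/798
  seg 1: a=-4 b=-449/399 c=187/133 d=-26/133
  seg 2: a=0 b=811/399 c=-47/133 d=16/399
  seg 3: a=4 b=397/399 c=1/133 d=-1/399
S(1/2) = 129/2128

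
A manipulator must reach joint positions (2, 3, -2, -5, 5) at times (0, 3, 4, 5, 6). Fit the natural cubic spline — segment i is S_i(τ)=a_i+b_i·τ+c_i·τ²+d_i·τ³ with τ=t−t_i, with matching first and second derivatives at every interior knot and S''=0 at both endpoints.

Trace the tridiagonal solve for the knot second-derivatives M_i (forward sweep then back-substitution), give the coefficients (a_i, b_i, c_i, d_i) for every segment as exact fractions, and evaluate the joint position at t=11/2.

Δ: Δ0=1/3, Δ1=-5, Δ2=-3, Δ3=10
row 1: diag=8, rhs=-32; c'=1/8, d'=-4
row 2: denom=4−1·1/8=31/8; d'=(12−1·-4)/(31/8)=128/31
row 3: denom=4−1·8/31=116/31; d'=(78−1·128/31)/(116/31)=1145/58
back: M3=1145/58
back: M2=128/31−8/31·1145/58=-28/29
back: M1=-4−1/8·-28/29=-225/58
M: M0=0, M1=-225/58, M2=-28/29, M3=1145/58, M4=0
seg 0: a=2, c=M0/2=0, d=(M1−M0)/(6·3)=-25/116, b=Δ0−h0·(2M0+M1)/6=791/348
seg 1: a=3, c=M1/2=-225/116, d=(M2−M1)/(6·1)=169/348, b=Δ1−h1·(2M1+M2)/6=-617/174
seg 2: a=-2, c=M2/2=-14/29, d=(M3−M2)/(6·1)=1201/348, b=Δ2−h2·(2M2+M3)/6=-2077/348
seg 3: a=-5, c=M3/2=1145/116, d=(M4−M3)/(6·1)=-1145/348, b=Δ3−h3·(2M3+M4)/6=595/174
t_q=11/2 → seg 3, τ=1/2; S=-5+595/174·τ+1145/116·τ²+-1145/348·τ³=-1145/928

  seg 0: a=2 b=791/348 c=0 d=-25/116
  seg 1: a=3 b=-617/174 c=-225/116 d=169/348
  seg 2: a=-2 b=-2077/348 c=-14/29 d=1201/348
  seg 3: a=-5 b=595/174 c=1145/116 d=-1145/348
S(11/2) = -1145/928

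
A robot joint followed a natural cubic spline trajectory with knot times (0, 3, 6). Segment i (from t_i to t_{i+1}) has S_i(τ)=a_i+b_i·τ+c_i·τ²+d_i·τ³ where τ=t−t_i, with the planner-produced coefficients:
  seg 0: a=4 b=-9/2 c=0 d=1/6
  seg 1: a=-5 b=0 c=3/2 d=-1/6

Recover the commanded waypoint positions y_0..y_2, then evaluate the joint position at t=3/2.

y_0=4 y_1=-5 y_2=4
S(3/2) = -35/16

y_0 = S_0(0) = a_0 = 4
y_1 = S_1(0) = a_1 = -5
y_2 = S_1(3) = 4
t_q=3/2 is in segment 0 (τ=3/2); S_0(τ)=-35/16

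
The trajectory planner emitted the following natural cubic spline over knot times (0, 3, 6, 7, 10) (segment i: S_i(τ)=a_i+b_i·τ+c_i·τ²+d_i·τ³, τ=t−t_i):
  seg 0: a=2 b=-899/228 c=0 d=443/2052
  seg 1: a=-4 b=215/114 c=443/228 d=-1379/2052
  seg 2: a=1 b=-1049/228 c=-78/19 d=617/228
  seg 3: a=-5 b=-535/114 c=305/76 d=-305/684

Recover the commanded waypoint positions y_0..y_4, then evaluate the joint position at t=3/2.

y_0=2 y_1=-4 y_2=1 y_3=-5 y_4=5
S(3/2) = -1937/608

y_0 = S_0(0) = a_0 = 2
y_1 = S_1(0) = a_1 = -4
y_2 = S_2(0) = a_2 = 1
y_3 = S_3(0) = a_3 = -5
y_4 = S_3(3) = 5
t_q=3/2 is in segment 0 (τ=3/2); S_0(τ)=-1937/608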